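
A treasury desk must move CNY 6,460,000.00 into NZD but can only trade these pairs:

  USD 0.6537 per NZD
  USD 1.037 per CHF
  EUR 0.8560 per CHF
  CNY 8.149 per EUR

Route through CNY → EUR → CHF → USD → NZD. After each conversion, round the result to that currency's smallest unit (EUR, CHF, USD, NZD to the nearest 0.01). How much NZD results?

CNY 6,460,000.00 ÷ 8.149 = EUR 792,735.30
EUR 792,735.30 ÷ 0.8560 = CHF 926,092.64
CHF 926,092.64 × 1.037 = USD 960,358.07
USD 960,358.07 ÷ 0.6537 = NZD 1,469,111.32

NZD 1,469,111.32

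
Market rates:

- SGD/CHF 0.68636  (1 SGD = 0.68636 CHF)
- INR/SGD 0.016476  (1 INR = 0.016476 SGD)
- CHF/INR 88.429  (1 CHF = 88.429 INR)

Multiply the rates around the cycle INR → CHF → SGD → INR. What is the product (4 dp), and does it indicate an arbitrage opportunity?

1.0000 (no arbitrage)

Around INR → CHF → SGD → INR: 1 ÷ 88.429 ÷ 0.68636 ÷ 0.016476 = 1.000004
Product ≈ 1 (deviation 0.000%, within rounding noise).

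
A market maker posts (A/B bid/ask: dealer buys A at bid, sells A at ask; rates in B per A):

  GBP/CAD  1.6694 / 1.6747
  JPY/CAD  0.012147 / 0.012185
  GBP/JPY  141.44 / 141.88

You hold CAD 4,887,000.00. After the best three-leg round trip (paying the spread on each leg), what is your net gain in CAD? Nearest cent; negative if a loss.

Net profit: CAD 126,564.40

Best loop CAD → GBP → JPY → CAD:
CAD 4,887,000.00 ÷ 1.6747 (buy GBP at ask) = GBP 2,918,134.59
GBP 2,918,134.59 × 141.44 (sell GBP at bid) = JPY 412,740,957
JPY 412,740,957 × 0.012147 (sell JPY at bid) = CAD 5,013,564.40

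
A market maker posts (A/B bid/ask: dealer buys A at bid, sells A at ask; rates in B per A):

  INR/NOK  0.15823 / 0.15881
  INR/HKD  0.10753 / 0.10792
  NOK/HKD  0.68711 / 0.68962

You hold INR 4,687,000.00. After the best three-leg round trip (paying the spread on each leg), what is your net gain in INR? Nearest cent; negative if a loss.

Best loop INR → NOK → HKD → INR:
INR 4,687,000.00 × 0.15823 (sell INR at bid) = NOK 741,624.01
NOK 741,624.01 × 0.68711 (sell NOK at bid) = HKD 509,577.27
HKD 509,577.27 ÷ 0.10792 (buy INR at ask) = INR 4,721,805.72

Net profit: INR 34,805.72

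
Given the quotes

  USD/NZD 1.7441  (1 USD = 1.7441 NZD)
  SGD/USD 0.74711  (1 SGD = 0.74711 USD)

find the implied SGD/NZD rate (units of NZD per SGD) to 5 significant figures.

SGD/NZD = 1.3030

1 SGD × 0.74711 = 0.74711 USD
0.74711 USD × 1.7441 = 1.30303 NZD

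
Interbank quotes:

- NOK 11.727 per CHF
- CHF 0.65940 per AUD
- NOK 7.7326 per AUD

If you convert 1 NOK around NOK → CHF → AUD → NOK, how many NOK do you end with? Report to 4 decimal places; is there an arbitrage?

Around NOK → CHF → AUD → NOK: 1 ÷ 11.727 ÷ 0.65940 × 7.7326 = 0.999976
Product ≈ 1 (deviation 0.002%, within rounding noise).

1.0000 (no arbitrage)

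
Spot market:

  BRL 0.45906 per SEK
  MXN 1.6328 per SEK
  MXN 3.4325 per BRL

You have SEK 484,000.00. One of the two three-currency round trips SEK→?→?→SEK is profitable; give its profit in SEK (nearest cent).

Profit: SEK 17,531.66

Profitable loop is SEK → MXN → BRL → SEK:
SEK 484,000.00 × 1.6328 = MXN 790,275.20
MXN 790,275.20 ÷ 3.4325 = BRL 230,233.12
BRL 230,233.12 ÷ 0.45906 = SEK 501,531.66
Profit = SEK 501,531.66 − SEK 484,000.00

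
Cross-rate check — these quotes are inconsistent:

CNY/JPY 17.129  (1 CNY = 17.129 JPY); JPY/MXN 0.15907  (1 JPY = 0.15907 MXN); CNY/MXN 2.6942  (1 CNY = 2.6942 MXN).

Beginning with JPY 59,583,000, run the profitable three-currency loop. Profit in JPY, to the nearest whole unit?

Profitable loop is JPY → MXN → CNY → JPY:
JPY 59,583,000 × 0.15907 = MXN 9,477,867.81
MXN 9,477,867.81 ÷ 2.6942 = CNY 3,517,878.33
CNY 3,517,878.33 × 17.129 = JPY 60,257,738
Profit = JPY 60,257,738 − JPY 59,583,000

Profit: JPY 674,738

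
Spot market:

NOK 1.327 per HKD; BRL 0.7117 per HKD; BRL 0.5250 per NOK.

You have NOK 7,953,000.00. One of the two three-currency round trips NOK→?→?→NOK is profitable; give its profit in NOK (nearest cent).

Profitable loop is NOK → HKD → BRL → NOK:
NOK 7,953,000.00 ÷ 1.327 = HKD 5,993,217.78
HKD 5,993,217.78 × 0.7117 = BRL 4,265,373.10
BRL 4,265,373.10 ÷ 0.5250 = NOK 8,124,520.19
Profit = NOK 8,124,520.19 − NOK 7,953,000.00

Profit: NOK 171,520.19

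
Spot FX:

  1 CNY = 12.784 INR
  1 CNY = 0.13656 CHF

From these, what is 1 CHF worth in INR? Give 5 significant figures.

1 CHF ÷ 0.13656 = 7.32279 CNY
7.32279 CNY × 12.784 = 93.6145 INR

CHF/INR = 93.615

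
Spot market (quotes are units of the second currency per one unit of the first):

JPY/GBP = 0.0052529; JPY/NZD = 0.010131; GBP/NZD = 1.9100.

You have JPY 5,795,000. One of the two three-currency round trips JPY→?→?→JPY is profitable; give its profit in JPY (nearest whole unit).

Profitable loop is JPY → NZD → GBP → JPY:
JPY 5,795,000 × 0.010131 = NZD 58,709.14
NZD 58,709.14 ÷ 1.9100 = GBP 30,737.77
GBP 30,737.77 ÷ 0.0052529 = JPY 5,851,581
Profit = JPY 5,851,581 − JPY 5,795,000

Profit: JPY 56,581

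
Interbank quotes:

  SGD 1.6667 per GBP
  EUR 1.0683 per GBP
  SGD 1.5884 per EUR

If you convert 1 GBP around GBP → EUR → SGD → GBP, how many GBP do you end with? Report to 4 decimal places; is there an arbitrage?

Around GBP → EUR → SGD → GBP: 1 × 1.0683 × 1.5884 ÷ 1.6667 = 1.018112
Product > 1; profitable direction is GBP → EUR → SGD → GBP.

1.0181 (arbitrage exists)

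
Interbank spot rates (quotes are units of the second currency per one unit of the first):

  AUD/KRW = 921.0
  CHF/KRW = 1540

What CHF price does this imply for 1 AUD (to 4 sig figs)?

1 AUD × 921.0 = 921 KRW
921 KRW ÷ 1540 = 0.598052 CHF

AUD/CHF = 0.5981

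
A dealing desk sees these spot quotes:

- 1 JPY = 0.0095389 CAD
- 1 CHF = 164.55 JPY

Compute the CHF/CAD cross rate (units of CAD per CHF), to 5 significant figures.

1 CHF × 164.55 = 164.55 JPY
164.55 JPY × 0.0095389 = 1.56963 CAD

CHF/CAD = 1.5696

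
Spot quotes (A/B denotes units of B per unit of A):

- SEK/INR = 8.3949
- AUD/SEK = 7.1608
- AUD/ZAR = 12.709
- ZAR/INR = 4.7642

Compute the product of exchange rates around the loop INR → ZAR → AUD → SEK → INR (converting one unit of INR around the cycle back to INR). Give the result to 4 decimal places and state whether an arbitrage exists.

0.9928 (arbitrage exists)

Around INR → ZAR → AUD → SEK → INR: 1 ÷ 4.7642 ÷ 12.709 × 7.1608 × 8.3949 = 0.992832
Product < 1; profitable direction is INR → SEK → AUD → ZAR → INR.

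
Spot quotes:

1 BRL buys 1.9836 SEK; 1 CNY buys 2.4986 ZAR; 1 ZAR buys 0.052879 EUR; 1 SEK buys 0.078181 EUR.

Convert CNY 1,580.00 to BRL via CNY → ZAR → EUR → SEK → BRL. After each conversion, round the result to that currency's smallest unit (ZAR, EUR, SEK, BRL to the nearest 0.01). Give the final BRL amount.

CNY 1,580.00 × 2.4986 = ZAR 3,947.79
ZAR 3,947.79 × 0.052879 = EUR 208.76
EUR 208.76 ÷ 0.078181 = SEK 2,670.21
SEK 2,670.21 ÷ 1.9836 = BRL 1,346.14

BRL 1,346.14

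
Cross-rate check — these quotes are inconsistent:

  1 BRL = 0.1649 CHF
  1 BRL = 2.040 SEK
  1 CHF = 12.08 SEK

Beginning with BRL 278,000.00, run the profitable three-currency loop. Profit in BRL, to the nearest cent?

Profitable loop is BRL → SEK → CHF → BRL:
BRL 278,000.00 × 2.040 = SEK 567,120.00
SEK 567,120.00 ÷ 12.08 = CHF 46,947.02
CHF 46,947.02 ÷ 0.1649 = BRL 284,699.94
Profit = BRL 284,699.94 − BRL 278,000.00

Profit: BRL 6,699.94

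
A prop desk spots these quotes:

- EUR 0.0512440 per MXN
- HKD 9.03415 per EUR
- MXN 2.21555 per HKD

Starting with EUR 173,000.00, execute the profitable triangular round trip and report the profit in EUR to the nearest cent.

Profit: EUR 4,442.64

Profitable loop is EUR → HKD → MXN → EUR:
EUR 173,000.00 × 9.03415 = HKD 1,562,907.95
HKD 1,562,907.95 × 2.21555 = MXN 3,462,700.71
MXN 3,462,700.71 × 0.0512440 = EUR 177,442.64
Profit = EUR 177,442.64 − EUR 173,000.00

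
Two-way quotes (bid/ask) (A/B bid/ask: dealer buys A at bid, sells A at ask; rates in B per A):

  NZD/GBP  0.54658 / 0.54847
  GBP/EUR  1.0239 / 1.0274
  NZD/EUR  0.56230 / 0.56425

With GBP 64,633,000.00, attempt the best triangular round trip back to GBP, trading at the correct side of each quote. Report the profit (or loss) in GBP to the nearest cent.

Net result: GBP -137,419.06 (no profitable arbitrage after spreads)

Best loop GBP → NZD → EUR → GBP:
GBP 64,633,000.00 ÷ 0.54847 (buy NZD at ask) = NZD 117,842,361.48
NZD 117,842,361.48 × 0.56230 (sell NZD at bid) = EUR 66,262,759.86
EUR 66,262,759.86 ÷ 1.0274 (buy GBP at ask) = GBP 64,495,580.94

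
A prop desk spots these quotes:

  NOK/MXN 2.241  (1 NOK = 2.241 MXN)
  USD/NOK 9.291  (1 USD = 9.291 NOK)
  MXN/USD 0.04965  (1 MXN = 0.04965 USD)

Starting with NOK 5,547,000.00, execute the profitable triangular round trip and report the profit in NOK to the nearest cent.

Profitable loop is NOK → MXN → USD → NOK:
NOK 5,547,000.00 × 2.241 = MXN 12,430,827.00
MXN 12,430,827.00 × 0.04965 = USD 617,190.56
USD 617,190.56 × 9.291 = NOK 5,734,317.50
Profit = NOK 5,734,317.50 − NOK 5,547,000.00

Profit: NOK 187,317.50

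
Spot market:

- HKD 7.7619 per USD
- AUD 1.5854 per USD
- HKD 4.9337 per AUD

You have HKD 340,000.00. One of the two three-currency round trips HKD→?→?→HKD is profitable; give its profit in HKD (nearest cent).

Profitable loop is HKD → USD → AUD → HKD:
HKD 340,000.00 ÷ 7.7619 = USD 43,803.71
USD 43,803.71 × 1.5854 = AUD 69,446.40
AUD 69,446.40 × 4.9337 = HKD 342,627.70
Profit = HKD 342,627.70 − HKD 340,000.00

Profit: HKD 2,627.70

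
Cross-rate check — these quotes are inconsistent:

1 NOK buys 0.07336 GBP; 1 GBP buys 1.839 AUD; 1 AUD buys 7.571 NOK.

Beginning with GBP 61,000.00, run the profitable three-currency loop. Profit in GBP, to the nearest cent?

Profit: GBP 1,305.18

Profitable loop is GBP → AUD → NOK → GBP:
GBP 61,000.00 × 1.839 = AUD 112,179.00
AUD 112,179.00 × 7.571 = NOK 849,307.21
NOK 849,307.21 × 0.07336 = GBP 62,305.18
Profit = GBP 62,305.18 − GBP 61,000.00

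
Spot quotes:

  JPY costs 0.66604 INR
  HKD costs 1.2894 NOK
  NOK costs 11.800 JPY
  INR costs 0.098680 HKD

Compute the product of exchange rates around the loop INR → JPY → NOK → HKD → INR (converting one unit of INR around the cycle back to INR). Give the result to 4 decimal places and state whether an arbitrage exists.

Around INR → JPY → NOK → HKD → INR: 1 ÷ 0.66604 ÷ 11.800 ÷ 1.2894 ÷ 0.098680 = 1.000002
Product ≈ 1 (deviation 0.000%, within rounding noise).

1.0000 (no arbitrage)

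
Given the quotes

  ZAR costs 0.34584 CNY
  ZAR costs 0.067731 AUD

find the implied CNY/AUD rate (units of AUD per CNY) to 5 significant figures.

1 CNY ÷ 0.34584 = 2.89151 ZAR
2.89151 ZAR × 0.067731 = 0.195845 AUD

CNY/AUD = 0.19584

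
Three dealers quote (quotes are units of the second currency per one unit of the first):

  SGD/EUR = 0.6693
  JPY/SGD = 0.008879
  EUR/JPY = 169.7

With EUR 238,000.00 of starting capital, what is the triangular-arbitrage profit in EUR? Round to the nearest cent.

Profitable loop is EUR → JPY → SGD → EUR:
EUR 238,000.00 × 169.7 = JPY 40,388,600
JPY 40,388,600 × 0.008879 = SGD 358,610.38
SGD 358,610.38 × 0.6693 = EUR 240,017.93
Profit = EUR 240,017.93 − EUR 238,000.00

Profit: EUR 2,017.93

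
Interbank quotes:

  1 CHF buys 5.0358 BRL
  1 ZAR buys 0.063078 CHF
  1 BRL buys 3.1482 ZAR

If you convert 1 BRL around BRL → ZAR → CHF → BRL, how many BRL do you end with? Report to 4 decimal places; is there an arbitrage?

1.0000 (no arbitrage)

Around BRL → ZAR → CHF → BRL: 1 × 3.1482 × 0.063078 × 5.0358 = 1.000020
Product ≈ 1 (deviation 0.002%, within rounding noise).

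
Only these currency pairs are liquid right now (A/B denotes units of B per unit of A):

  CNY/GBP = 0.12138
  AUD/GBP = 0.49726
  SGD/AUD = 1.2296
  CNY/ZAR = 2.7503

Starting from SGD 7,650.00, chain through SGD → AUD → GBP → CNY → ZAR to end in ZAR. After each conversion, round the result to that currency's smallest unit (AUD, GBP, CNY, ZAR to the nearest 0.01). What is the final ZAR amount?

ZAR 105,984.43

SGD 7,650.00 × 1.2296 = AUD 9,406.44
AUD 9,406.44 × 0.49726 = GBP 4,677.45
GBP 4,677.45 ÷ 0.12138 = CNY 38,535.59
CNY 38,535.59 × 2.7503 = ZAR 105,984.43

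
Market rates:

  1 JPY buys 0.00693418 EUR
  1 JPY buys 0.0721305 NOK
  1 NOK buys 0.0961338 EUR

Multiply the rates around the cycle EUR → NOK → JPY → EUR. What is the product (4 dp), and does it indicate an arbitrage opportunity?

1.0000 (no arbitrage)

Around EUR → NOK → JPY → EUR: 1 ÷ 0.0961338 ÷ 0.0721305 × 0.00693418 = 1.000000
Product ≈ 1 (deviation 0.000%, within rounding noise).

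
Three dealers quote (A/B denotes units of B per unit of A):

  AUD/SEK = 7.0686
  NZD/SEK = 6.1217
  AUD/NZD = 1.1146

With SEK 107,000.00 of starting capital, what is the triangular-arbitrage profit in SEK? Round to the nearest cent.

Profitable loop is SEK → NZD → AUD → SEK:
SEK 107,000.00 ÷ 6.1217 = NZD 17,478.80
NZD 17,478.80 ÷ 1.1146 = AUD 15,681.68
AUD 15,681.68 × 7.0686 = SEK 110,847.55
Profit = SEK 110,847.55 − SEK 107,000.00

Profit: SEK 3,847.55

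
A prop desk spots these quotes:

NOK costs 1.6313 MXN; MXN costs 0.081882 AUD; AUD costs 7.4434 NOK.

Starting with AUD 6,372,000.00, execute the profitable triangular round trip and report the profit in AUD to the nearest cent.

Profit: AUD 36,879.87

Profitable loop is AUD → MXN → NOK → AUD:
AUD 6,372,000.00 ÷ 0.081882 = MXN 77,819,300.95
MXN 77,819,300.95 ÷ 1.6313 = NOK 47,703,856.40
NOK 47,703,856.40 ÷ 7.4434 = AUD 6,408,879.87
Profit = AUD 6,408,879.87 − AUD 6,372,000.00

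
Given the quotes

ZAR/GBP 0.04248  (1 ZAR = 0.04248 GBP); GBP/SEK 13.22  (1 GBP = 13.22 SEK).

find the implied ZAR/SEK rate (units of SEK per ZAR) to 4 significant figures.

ZAR/SEK = 0.5616

1 ZAR × 0.04248 = 0.04248 GBP
0.04248 GBP × 13.22 = 0.561586 SEK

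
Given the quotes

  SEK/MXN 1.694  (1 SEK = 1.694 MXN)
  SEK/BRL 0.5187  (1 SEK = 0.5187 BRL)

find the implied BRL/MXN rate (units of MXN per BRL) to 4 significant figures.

BRL/MXN = 3.266

1 BRL ÷ 0.5187 = 1.9279 SEK
1.9279 SEK × 1.694 = 3.26586 MXN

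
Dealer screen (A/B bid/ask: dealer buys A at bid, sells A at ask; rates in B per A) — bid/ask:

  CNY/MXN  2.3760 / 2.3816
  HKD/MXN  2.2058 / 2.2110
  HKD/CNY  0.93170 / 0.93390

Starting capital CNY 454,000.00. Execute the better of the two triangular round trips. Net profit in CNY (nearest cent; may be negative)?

Best loop CNY → MXN → HKD → CNY:
CNY 454,000.00 × 2.3760 (sell CNY at bid) = MXN 1,078,704.00
MXN 1,078,704.00 ÷ 2.2110 (buy HKD at ask) = HKD 487,880.60
HKD 487,880.60 × 0.93170 (sell HKD at bid) = CNY 454,558.35

Net profit: CNY 558.35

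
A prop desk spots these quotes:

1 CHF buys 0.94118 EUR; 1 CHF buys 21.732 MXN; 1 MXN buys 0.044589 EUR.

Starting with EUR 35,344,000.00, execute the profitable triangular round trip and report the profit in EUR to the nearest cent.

Profitable loop is EUR → CHF → MXN → EUR:
EUR 35,344,000.00 ÷ 0.94118 = CHF 37,552,859.18
CHF 37,552,859.18 × 21.732 = MXN 816,098,735.63
MXN 816,098,735.63 × 0.044589 = EUR 36,389,026.52
Profit = EUR 36,389,026.52 − EUR 35,344,000.00

Profit: EUR 1,045,026.52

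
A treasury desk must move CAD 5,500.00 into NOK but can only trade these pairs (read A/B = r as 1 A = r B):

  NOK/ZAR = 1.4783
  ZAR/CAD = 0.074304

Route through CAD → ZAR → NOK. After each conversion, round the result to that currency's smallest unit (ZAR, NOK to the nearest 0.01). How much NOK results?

CAD 5,500.00 ÷ 0.074304 = ZAR 74,020.24
ZAR 74,020.24 ÷ 1.4783 = NOK 50,071.19

NOK 50,071.19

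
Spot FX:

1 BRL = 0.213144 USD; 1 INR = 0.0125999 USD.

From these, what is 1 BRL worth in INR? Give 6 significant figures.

BRL/INR = 16.9163

1 BRL × 0.213144 = 0.213144 USD
0.213144 USD ÷ 0.0125999 = 16.9163 INR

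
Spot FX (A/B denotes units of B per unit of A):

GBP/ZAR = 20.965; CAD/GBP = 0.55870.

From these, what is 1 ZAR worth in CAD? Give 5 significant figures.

1 ZAR ÷ 20.965 = 0.0476985 GBP
0.0476985 GBP ÷ 0.55870 = 0.0853742 CAD

ZAR/CAD = 0.085374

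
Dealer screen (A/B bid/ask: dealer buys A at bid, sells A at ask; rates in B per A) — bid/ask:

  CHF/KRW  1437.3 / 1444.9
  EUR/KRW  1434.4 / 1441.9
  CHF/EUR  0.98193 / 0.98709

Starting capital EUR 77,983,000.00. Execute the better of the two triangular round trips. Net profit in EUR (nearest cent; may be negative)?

Net profit: EUR 767,889.88

Best loop EUR → CHF → KRW → EUR:
EUR 77,983,000.00 ÷ 0.98709 (buy CHF at ask) = CHF 79,002,927.80
CHF 79,002,927.80 × 1437.3 (sell CHF at bid) = KRW 113,550,908,124
KRW 113,550,908,124 ÷ 1441.9 (buy EUR at ask) = EUR 78,750,889.88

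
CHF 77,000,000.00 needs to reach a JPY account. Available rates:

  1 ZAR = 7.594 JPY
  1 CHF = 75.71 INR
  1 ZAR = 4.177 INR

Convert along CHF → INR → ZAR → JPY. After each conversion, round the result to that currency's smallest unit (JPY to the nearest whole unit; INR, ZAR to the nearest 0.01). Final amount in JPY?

JPY 10,598,638,731

CHF 77,000,000.00 × 75.71 = INR 5,829,670,000.00
INR 5,829,670,000.00 ÷ 4.177 = ZAR 1,395,659,564.28
ZAR 1,395,659,564.28 × 7.594 = JPY 10,598,638,731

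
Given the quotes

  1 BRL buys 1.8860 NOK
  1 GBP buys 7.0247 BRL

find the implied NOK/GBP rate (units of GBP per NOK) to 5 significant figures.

1 NOK ÷ 1.8860 = 0.530223 BRL
0.530223 BRL ÷ 7.0247 = 0.0754798 GBP

NOK/GBP = 0.075480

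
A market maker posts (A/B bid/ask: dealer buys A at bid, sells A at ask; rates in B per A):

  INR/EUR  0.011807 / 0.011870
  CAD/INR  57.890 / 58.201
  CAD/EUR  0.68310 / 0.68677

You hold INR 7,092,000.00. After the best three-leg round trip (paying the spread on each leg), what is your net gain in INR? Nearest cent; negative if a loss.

Net result: INR -33,693.33 (no profitable arbitrage after spreads)

Best loop INR → EUR → CAD → INR:
INR 7,092,000.00 × 0.011807 (sell INR at bid) = EUR 83,735.24
EUR 83,735.24 ÷ 0.68677 (buy CAD at ask) = CAD 121,926.18
CAD 121,926.18 × 57.890 (sell CAD at bid) = INR 7,058,306.67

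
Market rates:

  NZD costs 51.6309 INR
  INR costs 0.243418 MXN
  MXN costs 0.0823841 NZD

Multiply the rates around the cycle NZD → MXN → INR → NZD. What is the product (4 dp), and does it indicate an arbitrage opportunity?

0.9658 (arbitrage exists)

Around NZD → MXN → INR → NZD: 1 ÷ 0.0823841 ÷ 0.243418 ÷ 51.6309 = 0.965816
Product < 1; profitable direction is NZD → INR → MXN → NZD.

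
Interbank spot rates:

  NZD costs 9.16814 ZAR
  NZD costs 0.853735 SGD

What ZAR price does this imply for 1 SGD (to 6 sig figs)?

1 SGD ÷ 0.853735 = 1.17132 NZD
1.17132 NZD × 9.16814 = 10.7389 ZAR

SGD/ZAR = 10.7389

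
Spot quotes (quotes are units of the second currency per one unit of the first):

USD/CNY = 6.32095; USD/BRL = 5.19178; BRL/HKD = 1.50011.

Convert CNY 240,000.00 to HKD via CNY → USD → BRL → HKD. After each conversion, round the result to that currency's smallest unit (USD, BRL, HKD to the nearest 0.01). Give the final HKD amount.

HKD 295,711.57

CNY 240,000.00 ÷ 6.32095 = USD 37,968.98
USD 37,968.98 × 5.19178 = BRL 197,126.59
BRL 197,126.59 × 1.50011 = HKD 295,711.57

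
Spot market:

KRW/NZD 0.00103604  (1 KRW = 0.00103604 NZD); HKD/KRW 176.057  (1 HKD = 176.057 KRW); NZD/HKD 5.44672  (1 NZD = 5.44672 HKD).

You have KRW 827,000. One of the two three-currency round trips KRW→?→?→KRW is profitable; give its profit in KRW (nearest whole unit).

Profitable loop is KRW → HKD → NZD → KRW:
KRW 827,000 ÷ 176.057 = HKD 4,697.34
HKD 4,697.34 ÷ 5.44672 = NZD 862.42
NZD 862.42 ÷ 0.00103604 = KRW 832,416
Profit = KRW 832,416 − KRW 827,000

Profit: KRW 5,416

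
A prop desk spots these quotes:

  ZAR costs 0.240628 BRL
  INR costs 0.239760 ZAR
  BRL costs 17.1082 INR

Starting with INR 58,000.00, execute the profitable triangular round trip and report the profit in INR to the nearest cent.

Profitable loop is INR → BRL → ZAR → INR:
INR 58,000.00 ÷ 17.1082 = BRL 3,390.19
BRL 3,390.19 ÷ 0.240628 = ZAR 14,088.91
ZAR 14,088.91 ÷ 0.239760 = INR 58,762.57
Profit = INR 58,762.57 − INR 58,000.00

Profit: INR 762.57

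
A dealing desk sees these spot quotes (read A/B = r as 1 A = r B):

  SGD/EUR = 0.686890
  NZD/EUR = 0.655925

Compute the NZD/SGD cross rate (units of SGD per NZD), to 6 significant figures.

NZD/SGD = 0.954920

1 NZD × 0.655925 = 0.655925 EUR
0.655925 EUR ÷ 0.686890 = 0.95492 SGD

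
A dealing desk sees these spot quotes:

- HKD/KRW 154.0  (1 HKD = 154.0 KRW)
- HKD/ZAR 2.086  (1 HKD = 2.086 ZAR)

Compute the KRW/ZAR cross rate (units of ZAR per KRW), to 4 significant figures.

KRW/ZAR = 0.01355

1 KRW ÷ 154.0 = 0.00649351 HKD
0.00649351 HKD × 2.086 = 0.0135455 ZAR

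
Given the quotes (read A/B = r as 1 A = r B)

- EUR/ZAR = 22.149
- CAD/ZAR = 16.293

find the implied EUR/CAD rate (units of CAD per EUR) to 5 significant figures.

1 EUR × 22.149 = 22.149 ZAR
22.149 ZAR ÷ 16.293 = 1.35942 CAD

EUR/CAD = 1.3594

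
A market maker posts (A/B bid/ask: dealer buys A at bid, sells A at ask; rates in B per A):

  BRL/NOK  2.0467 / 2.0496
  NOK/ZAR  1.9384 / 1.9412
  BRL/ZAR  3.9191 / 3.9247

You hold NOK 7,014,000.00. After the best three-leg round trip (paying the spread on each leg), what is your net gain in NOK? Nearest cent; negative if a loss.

Net profit: NOK 76,173.90

Best loop NOK → ZAR → BRL → NOK:
NOK 7,014,000.00 × 1.9384 (sell NOK at bid) = ZAR 13,595,937.60
ZAR 13,595,937.60 ÷ 3.9247 (buy BRL at ask) = BRL 3,464,197.93
BRL 3,464,197.93 × 2.0467 (sell BRL at bid) = NOK 7,090,173.90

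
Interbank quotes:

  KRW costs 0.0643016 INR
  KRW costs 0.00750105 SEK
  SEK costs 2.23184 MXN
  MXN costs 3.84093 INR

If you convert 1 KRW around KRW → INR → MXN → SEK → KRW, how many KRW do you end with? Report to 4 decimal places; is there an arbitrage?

Around KRW → INR → MXN → SEK → KRW: 1 × 0.0643016 ÷ 3.84093 ÷ 2.23184 ÷ 0.00750105 = 1.000001
Product ≈ 1 (deviation 0.000%, within rounding noise).

1.0000 (no arbitrage)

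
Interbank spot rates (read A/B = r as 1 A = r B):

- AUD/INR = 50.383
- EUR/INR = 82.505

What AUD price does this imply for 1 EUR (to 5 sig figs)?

1 EUR × 82.505 = 82.505 INR
82.505 INR ÷ 50.383 = 1.63756 AUD

EUR/AUD = 1.6376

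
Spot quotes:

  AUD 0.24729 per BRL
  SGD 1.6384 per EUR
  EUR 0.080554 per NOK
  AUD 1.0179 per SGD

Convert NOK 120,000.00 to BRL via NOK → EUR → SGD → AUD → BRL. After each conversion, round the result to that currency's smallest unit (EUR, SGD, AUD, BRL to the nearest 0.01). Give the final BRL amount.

NOK 120,000.00 × 0.080554 = EUR 9,666.48
EUR 9,666.48 × 1.6384 = SGD 15,837.56
SGD 15,837.56 × 1.0179 = AUD 16,121.05
AUD 16,121.05 ÷ 0.24729 = BRL 65,190.87

BRL 65,190.87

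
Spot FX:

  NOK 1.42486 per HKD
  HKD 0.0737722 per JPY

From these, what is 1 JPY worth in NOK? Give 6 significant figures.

JPY/NOK = 0.105115

1 JPY × 0.0737722 = 0.0737722 HKD
0.0737722 HKD × 1.42486 = 0.105115 NOK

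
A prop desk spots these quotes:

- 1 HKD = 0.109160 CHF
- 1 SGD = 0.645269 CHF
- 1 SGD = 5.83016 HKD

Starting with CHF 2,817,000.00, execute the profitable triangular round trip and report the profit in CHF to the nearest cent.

Profit: CHF 39,167.33

Profitable loop is CHF → HKD → SGD → CHF:
CHF 2,817,000.00 ÷ 0.109160 = HKD 25,806,156.10
HKD 25,806,156.10 ÷ 5.83016 = SGD 4,426,320.39
SGD 4,426,320.39 × 0.645269 = CHF 2,856,167.33
Profit = CHF 2,856,167.33 − CHF 2,817,000.00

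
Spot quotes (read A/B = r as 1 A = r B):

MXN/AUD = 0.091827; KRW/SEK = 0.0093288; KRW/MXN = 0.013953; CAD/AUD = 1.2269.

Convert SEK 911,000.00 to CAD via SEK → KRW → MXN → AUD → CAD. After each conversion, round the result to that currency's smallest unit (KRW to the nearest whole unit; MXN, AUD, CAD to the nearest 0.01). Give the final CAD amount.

CAD 101,981.51

SEK 911,000.00 ÷ 0.0093288 = KRW 97,654,575
KRW 97,654,575 × 0.013953 = MXN 1,362,574.28
MXN 1,362,574.28 × 0.091827 = AUD 125,121.11
AUD 125,121.11 ÷ 1.2269 = CAD 101,981.51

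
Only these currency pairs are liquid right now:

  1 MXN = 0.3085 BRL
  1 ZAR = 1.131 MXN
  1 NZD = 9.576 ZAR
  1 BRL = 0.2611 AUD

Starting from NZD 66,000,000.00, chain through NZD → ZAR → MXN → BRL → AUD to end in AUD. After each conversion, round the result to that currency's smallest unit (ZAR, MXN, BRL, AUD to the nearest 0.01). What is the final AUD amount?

NZD 66,000,000.00 × 9.576 = ZAR 632,016,000.00
ZAR 632,016,000.00 × 1.131 = MXN 714,810,096.00
MXN 714,810,096.00 × 0.3085 = BRL 220,518,914.62
BRL 220,518,914.62 × 0.2611 = AUD 57,577,488.61

AUD 57,577,488.61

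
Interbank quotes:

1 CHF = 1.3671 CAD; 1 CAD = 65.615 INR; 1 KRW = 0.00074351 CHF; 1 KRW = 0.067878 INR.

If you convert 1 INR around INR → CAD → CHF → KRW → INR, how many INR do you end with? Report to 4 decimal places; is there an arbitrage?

1.0177 (arbitrage exists)

Around INR → CAD → CHF → KRW → INR: 1 ÷ 65.615 ÷ 1.3671 ÷ 0.00074351 × 0.067878 = 1.017745
Product > 1; profitable direction is INR → CAD → CHF → KRW → INR.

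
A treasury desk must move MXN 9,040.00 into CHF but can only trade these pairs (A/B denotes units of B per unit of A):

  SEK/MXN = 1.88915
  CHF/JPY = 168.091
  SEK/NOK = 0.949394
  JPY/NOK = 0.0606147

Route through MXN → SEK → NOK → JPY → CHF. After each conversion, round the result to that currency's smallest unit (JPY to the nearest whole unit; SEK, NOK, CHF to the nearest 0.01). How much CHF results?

CHF 445.89

MXN 9,040.00 ÷ 1.88915 = SEK 4,785.22
SEK 4,785.22 × 0.949394 = NOK 4,543.06
NOK 4,543.06 ÷ 0.0606147 = JPY 74,950
JPY 74,950 ÷ 168.091 = CHF 445.89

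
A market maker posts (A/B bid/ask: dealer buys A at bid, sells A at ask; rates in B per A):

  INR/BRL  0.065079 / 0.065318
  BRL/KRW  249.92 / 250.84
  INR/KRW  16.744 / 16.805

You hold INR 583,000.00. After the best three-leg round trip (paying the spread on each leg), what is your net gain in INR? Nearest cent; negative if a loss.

Net profit: INR 12,796.71

Best loop INR → KRW → BRL → INR:
INR 583,000.00 × 16.744 (sell INR at bid) = KRW 9,761,752
KRW 9,761,752 ÷ 250.84 (buy BRL at ask) = BRL 38,916.25
BRL 38,916.25 ÷ 0.065318 (buy INR at ask) = INR 595,796.71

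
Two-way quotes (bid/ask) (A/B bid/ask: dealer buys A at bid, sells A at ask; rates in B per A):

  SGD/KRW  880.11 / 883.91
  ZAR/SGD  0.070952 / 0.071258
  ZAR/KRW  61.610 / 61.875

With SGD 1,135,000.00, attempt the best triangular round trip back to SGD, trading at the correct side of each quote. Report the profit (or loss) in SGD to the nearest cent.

Net profit: SGD 10,466.12

Best loop SGD → KRW → ZAR → SGD:
SGD 1,135,000.00 × 880.11 (sell SGD at bid) = KRW 998,924,850
KRW 998,924,850 ÷ 61.875 (buy ZAR at ask) = ZAR 16,144,240.00
ZAR 16,144,240.00 × 0.070952 (sell ZAR at bid) = SGD 1,145,466.12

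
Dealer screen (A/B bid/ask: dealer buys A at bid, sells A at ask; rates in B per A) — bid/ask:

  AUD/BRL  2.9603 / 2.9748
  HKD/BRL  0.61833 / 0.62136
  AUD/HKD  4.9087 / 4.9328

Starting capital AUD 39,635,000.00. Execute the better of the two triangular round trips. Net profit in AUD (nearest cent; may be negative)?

Best loop AUD → HKD → BRL → AUD:
AUD 39,635,000.00 × 4.9087 (sell AUD at bid) = HKD 194,556,324.50
HKD 194,556,324.50 × 0.61833 (sell HKD at bid) = BRL 120,300,012.13
BRL 120,300,012.13 ÷ 2.9748 (buy AUD at ask) = AUD 40,439,697.50

Net profit: AUD 804,697.50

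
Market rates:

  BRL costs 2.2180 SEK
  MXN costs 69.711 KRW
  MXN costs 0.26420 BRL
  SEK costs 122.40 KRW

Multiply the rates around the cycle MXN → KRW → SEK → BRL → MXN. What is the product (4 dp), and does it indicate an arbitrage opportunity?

Around MXN → KRW → SEK → BRL → MXN: 1 × 69.711 ÷ 122.40 ÷ 2.2180 ÷ 0.26420 = 0.971909
Product < 1; profitable direction is MXN → BRL → SEK → KRW → MXN.

0.9719 (arbitrage exists)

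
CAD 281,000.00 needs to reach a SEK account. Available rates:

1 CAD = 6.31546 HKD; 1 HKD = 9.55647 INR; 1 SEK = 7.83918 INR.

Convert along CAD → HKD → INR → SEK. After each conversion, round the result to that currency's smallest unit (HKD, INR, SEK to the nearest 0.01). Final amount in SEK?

SEK 2,163,406.71

CAD 281,000.00 × 6.31546 = HKD 1,774,644.26
HKD 1,774,644.26 × 9.55647 = INR 16,959,334.63
INR 16,959,334.63 ÷ 7.83918 = SEK 2,163,406.71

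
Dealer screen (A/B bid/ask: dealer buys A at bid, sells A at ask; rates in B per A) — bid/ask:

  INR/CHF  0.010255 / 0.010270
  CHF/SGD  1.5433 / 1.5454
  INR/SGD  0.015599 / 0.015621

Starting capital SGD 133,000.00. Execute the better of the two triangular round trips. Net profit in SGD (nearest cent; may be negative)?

Best loop SGD → INR → CHF → SGD:
SGD 133,000.00 ÷ 0.015621 (buy INR at ask) = INR 8,514,179.63
INR 8,514,179.63 × 0.010255 (sell INR at bid) = CHF 87,312.91
CHF 87,312.91 × 1.5433 (sell CHF at bid) = SGD 134,750.02

Net profit: SGD 1,750.02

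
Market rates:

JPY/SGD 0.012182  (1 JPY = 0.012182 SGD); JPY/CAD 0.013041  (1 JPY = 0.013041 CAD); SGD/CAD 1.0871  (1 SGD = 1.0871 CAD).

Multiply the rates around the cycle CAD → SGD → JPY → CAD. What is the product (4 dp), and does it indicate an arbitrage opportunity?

Around CAD → SGD → JPY → CAD: 1 ÷ 1.0871 ÷ 0.012182 × 0.013041 = 0.984743
Product < 1; profitable direction is CAD → JPY → SGD → CAD.

0.9847 (arbitrage exists)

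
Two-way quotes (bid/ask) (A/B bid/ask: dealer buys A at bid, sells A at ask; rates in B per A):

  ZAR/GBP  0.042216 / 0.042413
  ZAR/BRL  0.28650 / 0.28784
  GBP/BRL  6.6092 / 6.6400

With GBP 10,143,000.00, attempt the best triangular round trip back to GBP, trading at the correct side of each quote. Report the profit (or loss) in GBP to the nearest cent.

Net profit: GBP 175,676.09

Best loop GBP → ZAR → BRL → GBP:
GBP 10,143,000.00 ÷ 0.042413 (buy ZAR at ask) = ZAR 239,148,374.32
ZAR 239,148,374.32 × 0.28650 (sell ZAR at bid) = BRL 68,516,009.24
BRL 68,516,009.24 ÷ 6.6400 (buy GBP at ask) = GBP 10,318,676.09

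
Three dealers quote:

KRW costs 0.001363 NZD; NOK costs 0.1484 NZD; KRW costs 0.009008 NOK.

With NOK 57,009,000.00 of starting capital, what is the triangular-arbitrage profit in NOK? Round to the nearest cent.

Profitable loop is NOK → KRW → NZD → NOK:
NOK 57,009,000.00 ÷ 0.009008 = KRW 6,328,707,815
KRW 6,328,707,815 × 0.001363 = NZD 8,626,028.75
NZD 8,626,028.75 ÷ 0.1484 = NOK 58,126,878.38
Profit = NOK 58,126,878.38 − NOK 57,009,000.00

Profit: NOK 1,117,878.38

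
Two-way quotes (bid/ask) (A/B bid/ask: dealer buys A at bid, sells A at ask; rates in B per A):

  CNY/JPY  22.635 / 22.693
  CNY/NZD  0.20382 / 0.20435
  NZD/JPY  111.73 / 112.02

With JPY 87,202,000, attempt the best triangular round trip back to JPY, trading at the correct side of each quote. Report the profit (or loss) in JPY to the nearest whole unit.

Best loop JPY → CNY → NZD → JPY:
JPY 87,202,000 ÷ 22.693 (buy CNY at ask) = CNY 3,842,682.77
CNY 3,842,682.77 × 0.20382 (sell CNY at bid) = NZD 783,215.60
NZD 783,215.60 × 111.73 (sell NZD at bid) = JPY 87,508,679

Net profit: JPY 306,679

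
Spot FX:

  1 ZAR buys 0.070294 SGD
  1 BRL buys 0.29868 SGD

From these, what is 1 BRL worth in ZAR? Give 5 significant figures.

1 BRL × 0.29868 = 0.29868 SGD
0.29868 SGD ÷ 0.070294 = 4.24901 ZAR

BRL/ZAR = 4.2490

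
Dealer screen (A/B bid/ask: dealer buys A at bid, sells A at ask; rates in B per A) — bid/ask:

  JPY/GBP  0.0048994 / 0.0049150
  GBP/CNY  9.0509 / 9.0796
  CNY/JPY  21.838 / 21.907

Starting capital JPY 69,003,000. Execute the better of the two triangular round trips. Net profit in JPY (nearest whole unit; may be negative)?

Best loop JPY → CNY → GBP → JPY:
JPY 69,003,000 ÷ 21.907 (buy CNY at ask) = CNY 3,149,815.13
CNY 3,149,815.13 ÷ 9.0796 (buy GBP at ask) = GBP 346,911.22
GBP 346,911.22 ÷ 0.0049150 (buy JPY at ask) = JPY 70,582,141

Net profit: JPY 1,579,141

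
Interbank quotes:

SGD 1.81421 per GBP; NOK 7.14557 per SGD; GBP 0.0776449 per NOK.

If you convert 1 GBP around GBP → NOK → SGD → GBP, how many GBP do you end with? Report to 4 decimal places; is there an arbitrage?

0.9935 (arbitrage exists)

Around GBP → NOK → SGD → GBP: 1 ÷ 0.0776449 ÷ 7.14557 ÷ 1.81421 = 0.993488
Product < 1; profitable direction is GBP → SGD → NOK → GBP.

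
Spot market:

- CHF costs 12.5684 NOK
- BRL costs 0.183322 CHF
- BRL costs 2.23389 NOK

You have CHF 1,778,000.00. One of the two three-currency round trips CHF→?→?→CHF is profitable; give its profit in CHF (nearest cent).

Profitable loop is CHF → NOK → BRL → CHF:
CHF 1,778,000.00 × 12.5684 = NOK 22,346,615.20
NOK 22,346,615.20 ÷ 2.23389 = BRL 10,003,453.71
BRL 10,003,453.71 × 0.183322 = CHF 1,833,853.14
Profit = CHF 1,833,853.14 − CHF 1,778,000.00

Profit: CHF 55,853.14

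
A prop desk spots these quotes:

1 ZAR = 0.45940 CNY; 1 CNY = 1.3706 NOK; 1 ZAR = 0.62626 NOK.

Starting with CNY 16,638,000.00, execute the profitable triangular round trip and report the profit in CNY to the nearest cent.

Profitable loop is CNY → NOK → ZAR → CNY:
CNY 16,638,000.00 × 1.3706 = NOK 22,804,042.80
NOK 22,804,042.80 ÷ 0.62626 = ZAR 36,413,059.75
ZAR 36,413,059.75 × 0.45940 = CNY 16,728,159.65
Profit = CNY 16,728,159.65 − CNY 16,638,000.00

Profit: CNY 90,159.65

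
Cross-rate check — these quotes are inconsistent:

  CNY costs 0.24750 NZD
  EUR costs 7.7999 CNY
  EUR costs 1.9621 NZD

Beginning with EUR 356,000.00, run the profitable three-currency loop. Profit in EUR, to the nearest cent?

Profitable loop is EUR → NZD → CNY → EUR:
EUR 356,000.00 × 1.9621 = NZD 698,507.60
NZD 698,507.60 ÷ 0.24750 = CNY 2,822,252.93
CNY 2,822,252.93 ÷ 7.7999 = EUR 361,831.94
Profit = EUR 361,831.94 − EUR 356,000.00

Profit: EUR 5,831.94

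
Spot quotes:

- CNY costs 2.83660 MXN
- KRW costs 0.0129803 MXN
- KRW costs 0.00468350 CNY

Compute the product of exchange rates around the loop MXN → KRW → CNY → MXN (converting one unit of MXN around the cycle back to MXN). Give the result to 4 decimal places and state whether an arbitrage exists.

Around MXN → KRW → CNY → MXN: 1 ÷ 0.0129803 × 0.00468350 × 2.83660 = 1.023491
Product > 1; profitable direction is MXN → KRW → CNY → MXN.

1.0235 (arbitrage exists)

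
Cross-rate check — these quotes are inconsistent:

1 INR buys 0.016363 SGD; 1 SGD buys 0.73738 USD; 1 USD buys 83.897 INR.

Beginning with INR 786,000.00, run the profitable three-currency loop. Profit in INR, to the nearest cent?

Profitable loop is INR → SGD → USD → INR:
INR 786,000.00 × 0.016363 = SGD 12,861.32
SGD 12,861.32 × 0.73738 = USD 9,483.68
USD 9,483.68 × 83.897 = INR 795,652.19
Profit = INR 795,652.19 − INR 786,000.00

Profit: INR 9,652.19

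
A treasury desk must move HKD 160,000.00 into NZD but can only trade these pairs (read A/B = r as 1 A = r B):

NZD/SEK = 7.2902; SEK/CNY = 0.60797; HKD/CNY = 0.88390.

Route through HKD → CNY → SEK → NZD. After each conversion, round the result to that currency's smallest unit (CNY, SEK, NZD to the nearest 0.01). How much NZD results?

NZD 31,908.14

HKD 160,000.00 × 0.88390 = CNY 141,424.00
CNY 141,424.00 ÷ 0.60797 = SEK 232,616.74
SEK 232,616.74 ÷ 7.2902 = NZD 31,908.14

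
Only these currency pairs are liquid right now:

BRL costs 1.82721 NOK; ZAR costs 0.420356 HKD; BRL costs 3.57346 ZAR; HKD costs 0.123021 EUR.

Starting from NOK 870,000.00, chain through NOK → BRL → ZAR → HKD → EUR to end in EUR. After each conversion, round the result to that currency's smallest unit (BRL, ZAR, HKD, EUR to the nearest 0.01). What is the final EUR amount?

NOK 870,000.00 ÷ 1.82721 = BRL 476,135.75
BRL 476,135.75 × 3.57346 = ZAR 1,701,452.06
ZAR 1,701,452.06 × 0.420356 = HKD 715,215.58
HKD 715,215.58 × 0.123021 = EUR 87,986.54

EUR 87,986.54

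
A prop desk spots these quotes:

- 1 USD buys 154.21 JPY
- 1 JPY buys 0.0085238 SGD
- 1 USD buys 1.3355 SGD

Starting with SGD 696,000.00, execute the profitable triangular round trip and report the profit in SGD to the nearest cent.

Profitable loop is SGD → JPY → USD → SGD:
SGD 696,000.00 ÷ 0.0085238 = JPY 81,653,723
JPY 81,653,723 ÷ 154.21 = USD 529,496.94
USD 529,496.94 × 1.3355 = SGD 707,143.16
Profit = SGD 707,143.16 − SGD 696,000.00

Profit: SGD 11,143.16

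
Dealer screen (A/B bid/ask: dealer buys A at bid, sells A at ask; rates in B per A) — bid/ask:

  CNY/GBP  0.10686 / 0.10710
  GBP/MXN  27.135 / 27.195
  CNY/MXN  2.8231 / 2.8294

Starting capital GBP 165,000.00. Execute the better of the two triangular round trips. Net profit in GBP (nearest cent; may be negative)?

Best loop GBP → MXN → CNY → GBP:
GBP 165,000.00 × 27.135 (sell GBP at bid) = MXN 4,477,275.00
MXN 4,477,275.00 ÷ 2.8294 (buy CNY at ask) = CNY 1,582,411.47
CNY 1,582,411.47 × 0.10686 (sell CNY at bid) = GBP 169,096.49

Net profit: GBP 4,096.49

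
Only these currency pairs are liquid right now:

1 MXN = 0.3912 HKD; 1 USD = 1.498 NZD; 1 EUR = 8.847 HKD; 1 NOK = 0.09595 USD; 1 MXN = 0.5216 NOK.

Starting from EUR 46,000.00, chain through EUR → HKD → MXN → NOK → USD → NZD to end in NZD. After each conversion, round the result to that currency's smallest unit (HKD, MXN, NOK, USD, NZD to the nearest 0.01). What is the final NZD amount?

NZD 77,991.89

EUR 46,000.00 × 8.847 = HKD 406,962.00
HKD 406,962.00 ÷ 0.3912 = MXN 1,040,291.41
MXN 1,040,291.41 × 0.5216 = NOK 542,616.00
NOK 542,616.00 × 0.09595 = USD 52,064.01
USD 52,064.01 × 1.498 = NZD 77,991.89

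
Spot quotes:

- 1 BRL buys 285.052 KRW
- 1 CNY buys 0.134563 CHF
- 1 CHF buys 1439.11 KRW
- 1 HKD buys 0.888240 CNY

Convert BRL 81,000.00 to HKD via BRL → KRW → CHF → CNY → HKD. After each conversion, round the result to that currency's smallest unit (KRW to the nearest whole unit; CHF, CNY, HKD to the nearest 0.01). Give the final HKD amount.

BRL 81,000.00 × 285.052 = KRW 23,089,212
KRW 23,089,212 ÷ 1439.11 = CHF 16,044.09
CHF 16,044.09 ÷ 0.134563 = CNY 119,231.07
CNY 119,231.07 ÷ 0.888240 = HKD 134,232.94

HKD 134,232.94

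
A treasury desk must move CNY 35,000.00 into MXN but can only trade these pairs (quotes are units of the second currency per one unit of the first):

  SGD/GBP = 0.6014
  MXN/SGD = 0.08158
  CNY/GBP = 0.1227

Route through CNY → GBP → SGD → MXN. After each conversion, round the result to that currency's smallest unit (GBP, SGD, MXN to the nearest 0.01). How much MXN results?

CNY 35,000.00 × 0.1227 = GBP 4,294.50
GBP 4,294.50 ÷ 0.6014 = SGD 7,140.84
SGD 7,140.84 ÷ 0.08158 = MXN 87,531.75

MXN 87,531.75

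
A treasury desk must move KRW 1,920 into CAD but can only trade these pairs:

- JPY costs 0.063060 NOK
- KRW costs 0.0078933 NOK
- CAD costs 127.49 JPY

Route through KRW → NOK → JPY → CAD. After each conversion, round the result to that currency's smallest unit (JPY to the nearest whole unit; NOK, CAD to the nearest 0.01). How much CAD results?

CAD 1.88

KRW 1,920 × 0.0078933 = NOK 15.16
NOK 15.16 ÷ 0.063060 = JPY 240
JPY 240 ÷ 127.49 = CAD 1.88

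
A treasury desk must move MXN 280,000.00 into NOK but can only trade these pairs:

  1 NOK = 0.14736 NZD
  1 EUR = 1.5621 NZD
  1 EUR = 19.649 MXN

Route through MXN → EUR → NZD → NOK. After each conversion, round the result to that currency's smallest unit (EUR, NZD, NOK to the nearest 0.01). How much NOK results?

NOK 151,059.11

MXN 280,000.00 ÷ 19.649 = EUR 14,250.09
EUR 14,250.09 × 1.5621 = NZD 22,260.07
NZD 22,260.07 ÷ 0.14736 = NOK 151,059.11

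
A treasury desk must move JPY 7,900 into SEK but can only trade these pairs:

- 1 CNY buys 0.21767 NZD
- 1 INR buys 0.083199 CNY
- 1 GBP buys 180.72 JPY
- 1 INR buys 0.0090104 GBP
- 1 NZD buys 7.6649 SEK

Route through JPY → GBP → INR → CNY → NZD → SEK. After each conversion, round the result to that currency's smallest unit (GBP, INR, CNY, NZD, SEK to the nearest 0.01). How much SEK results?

JPY 7,900 ÷ 180.72 = GBP 43.71
GBP 43.71 ÷ 0.0090104 = INR 4,851.06
INR 4,851.06 × 0.083199 = CNY 403.60
CNY 403.60 × 0.21767 = NZD 87.85
NZD 87.85 × 7.6649 = SEK 673.36

SEK 673.36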